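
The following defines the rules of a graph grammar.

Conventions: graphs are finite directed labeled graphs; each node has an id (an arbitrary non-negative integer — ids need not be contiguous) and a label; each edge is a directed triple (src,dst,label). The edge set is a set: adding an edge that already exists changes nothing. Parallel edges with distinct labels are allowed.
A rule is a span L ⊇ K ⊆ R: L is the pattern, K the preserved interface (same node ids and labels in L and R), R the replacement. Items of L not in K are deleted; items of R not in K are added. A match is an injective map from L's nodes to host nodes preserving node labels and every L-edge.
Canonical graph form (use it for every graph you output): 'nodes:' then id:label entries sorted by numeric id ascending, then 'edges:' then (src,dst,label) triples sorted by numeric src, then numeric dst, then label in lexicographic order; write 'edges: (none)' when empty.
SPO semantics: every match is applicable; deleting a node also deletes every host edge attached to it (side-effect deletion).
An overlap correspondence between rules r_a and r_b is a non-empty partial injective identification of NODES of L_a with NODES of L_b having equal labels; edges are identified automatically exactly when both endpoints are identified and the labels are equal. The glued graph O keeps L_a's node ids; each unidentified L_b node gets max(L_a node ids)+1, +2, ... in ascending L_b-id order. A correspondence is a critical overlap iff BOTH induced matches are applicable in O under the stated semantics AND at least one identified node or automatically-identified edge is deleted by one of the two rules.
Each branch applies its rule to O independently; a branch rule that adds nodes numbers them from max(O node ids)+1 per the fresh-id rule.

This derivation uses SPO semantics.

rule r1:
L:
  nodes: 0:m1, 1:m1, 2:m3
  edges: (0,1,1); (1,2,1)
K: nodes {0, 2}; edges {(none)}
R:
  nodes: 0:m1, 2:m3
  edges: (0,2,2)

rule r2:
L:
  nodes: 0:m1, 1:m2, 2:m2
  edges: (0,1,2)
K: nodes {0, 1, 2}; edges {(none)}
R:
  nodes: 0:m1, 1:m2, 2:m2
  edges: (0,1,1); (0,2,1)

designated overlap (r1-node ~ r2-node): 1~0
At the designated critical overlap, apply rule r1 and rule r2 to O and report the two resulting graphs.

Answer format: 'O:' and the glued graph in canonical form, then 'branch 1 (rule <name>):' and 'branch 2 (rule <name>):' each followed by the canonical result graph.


O:
nodes: 0:m1, 1:m1, 2:m3, 3:m2, 4:m2
edges: (0,1,1); (1,2,1); (1,3,2)
branch 1 (rule r1):
nodes: 0:m1, 2:m3, 3:m2, 4:m2
edges: (0,2,2)
branch 2 (rule r2):
nodes: 0:m1, 1:m1, 2:m3, 3:m2, 4:m2
edges: (0,1,1); (1,2,1); (1,3,1); (1,4,1)


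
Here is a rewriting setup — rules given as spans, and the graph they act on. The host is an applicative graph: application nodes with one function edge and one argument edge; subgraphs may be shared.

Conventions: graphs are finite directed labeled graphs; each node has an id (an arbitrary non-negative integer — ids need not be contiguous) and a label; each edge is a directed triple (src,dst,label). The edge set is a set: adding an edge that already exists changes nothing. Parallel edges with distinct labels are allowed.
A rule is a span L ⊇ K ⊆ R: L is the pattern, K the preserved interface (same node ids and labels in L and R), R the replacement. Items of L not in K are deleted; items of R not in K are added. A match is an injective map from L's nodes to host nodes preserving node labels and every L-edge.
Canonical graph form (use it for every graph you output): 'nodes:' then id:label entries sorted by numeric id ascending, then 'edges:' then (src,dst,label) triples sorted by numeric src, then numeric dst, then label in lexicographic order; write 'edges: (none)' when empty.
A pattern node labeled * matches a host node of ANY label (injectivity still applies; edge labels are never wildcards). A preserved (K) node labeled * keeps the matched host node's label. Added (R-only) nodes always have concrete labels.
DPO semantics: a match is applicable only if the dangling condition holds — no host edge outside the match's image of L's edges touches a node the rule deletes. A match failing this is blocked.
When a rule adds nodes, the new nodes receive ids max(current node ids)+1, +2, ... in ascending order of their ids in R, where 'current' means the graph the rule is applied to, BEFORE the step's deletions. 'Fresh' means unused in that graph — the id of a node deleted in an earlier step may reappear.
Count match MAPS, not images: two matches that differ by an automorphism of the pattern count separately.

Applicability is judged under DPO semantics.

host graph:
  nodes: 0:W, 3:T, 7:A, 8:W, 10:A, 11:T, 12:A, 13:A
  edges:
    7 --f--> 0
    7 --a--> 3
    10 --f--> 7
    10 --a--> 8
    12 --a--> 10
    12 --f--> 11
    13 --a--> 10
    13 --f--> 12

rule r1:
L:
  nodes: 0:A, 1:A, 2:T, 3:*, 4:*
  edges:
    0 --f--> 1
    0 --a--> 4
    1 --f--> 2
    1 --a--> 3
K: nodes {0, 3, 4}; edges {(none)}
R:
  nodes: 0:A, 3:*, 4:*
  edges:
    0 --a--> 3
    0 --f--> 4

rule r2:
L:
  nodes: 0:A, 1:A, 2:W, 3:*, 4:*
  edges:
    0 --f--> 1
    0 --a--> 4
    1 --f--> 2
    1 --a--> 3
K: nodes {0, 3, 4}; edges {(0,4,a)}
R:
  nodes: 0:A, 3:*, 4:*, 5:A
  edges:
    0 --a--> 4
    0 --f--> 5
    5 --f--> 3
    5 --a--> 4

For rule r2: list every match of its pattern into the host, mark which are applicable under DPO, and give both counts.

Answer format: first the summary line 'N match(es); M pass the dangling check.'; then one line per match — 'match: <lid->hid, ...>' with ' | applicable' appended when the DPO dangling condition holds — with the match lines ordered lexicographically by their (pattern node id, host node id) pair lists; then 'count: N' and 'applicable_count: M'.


1 match(es); 1 pass the dangling check.
match: 0->10, 1->7, 2->0, 3->3, 4->8 | applicable
count: 1
applicable_count: 1


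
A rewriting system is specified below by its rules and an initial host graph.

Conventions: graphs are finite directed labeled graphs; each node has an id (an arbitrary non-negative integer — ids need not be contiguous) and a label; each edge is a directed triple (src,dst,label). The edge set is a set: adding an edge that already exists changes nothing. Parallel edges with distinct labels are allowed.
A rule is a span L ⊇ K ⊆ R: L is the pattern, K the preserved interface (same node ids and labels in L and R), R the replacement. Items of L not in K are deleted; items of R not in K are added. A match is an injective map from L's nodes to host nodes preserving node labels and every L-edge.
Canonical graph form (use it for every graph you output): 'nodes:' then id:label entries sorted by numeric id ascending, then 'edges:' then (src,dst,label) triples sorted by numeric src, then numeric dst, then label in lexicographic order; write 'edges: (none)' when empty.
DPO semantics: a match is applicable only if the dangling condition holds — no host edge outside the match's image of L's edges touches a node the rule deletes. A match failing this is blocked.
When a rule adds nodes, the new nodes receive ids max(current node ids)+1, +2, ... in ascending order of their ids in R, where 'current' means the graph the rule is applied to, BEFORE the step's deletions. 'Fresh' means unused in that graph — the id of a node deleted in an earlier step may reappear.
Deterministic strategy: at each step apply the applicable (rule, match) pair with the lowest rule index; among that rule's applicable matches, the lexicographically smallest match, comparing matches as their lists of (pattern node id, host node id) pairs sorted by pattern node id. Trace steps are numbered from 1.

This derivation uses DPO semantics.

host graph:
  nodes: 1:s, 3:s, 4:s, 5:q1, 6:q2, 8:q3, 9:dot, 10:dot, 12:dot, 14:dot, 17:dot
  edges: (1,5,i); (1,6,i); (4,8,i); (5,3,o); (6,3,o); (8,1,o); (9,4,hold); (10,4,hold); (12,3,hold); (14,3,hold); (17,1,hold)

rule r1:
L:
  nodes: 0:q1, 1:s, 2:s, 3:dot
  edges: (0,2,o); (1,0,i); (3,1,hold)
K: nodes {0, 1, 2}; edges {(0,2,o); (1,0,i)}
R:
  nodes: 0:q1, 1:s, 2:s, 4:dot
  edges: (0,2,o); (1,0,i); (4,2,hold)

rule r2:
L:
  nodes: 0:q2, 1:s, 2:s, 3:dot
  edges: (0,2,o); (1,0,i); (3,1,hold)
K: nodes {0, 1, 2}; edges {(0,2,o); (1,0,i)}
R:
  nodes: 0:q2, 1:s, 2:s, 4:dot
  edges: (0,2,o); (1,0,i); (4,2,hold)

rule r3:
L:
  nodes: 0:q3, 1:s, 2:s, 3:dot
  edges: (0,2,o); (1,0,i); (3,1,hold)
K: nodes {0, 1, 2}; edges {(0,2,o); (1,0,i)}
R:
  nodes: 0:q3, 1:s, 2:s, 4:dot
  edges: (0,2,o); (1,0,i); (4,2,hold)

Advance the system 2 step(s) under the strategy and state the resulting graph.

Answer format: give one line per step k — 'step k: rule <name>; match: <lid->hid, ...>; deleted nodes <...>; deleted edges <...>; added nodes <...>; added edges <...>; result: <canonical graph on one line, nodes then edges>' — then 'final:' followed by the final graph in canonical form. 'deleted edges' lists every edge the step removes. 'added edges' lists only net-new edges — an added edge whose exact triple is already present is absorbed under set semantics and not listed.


step 1: rule r1; match: 0->5, 1->1, 2->3, 3->17; deleted nodes 17; deleted edges (17,1,hold); added nodes 18; added edges (18,3,hold); result: nodes: 1:s, 3:s, 4:s, 5:q1, 6:q2, 8:q3, 9:dot, 10:dot, 12:dot, 14:dot, 18:dot edges: (1,5,i); (1,6,i); (4,8,i); (5,3,o); (6,3,o); (8,1,o); (9,4,hold); (10,4,hold); (12,3,hold); (14,3,hold); (18,3,hold)
step 2: rule r3; match: 0->8, 1->4, 2->1, 3->9; deleted nodes 9; deleted edges (9,4,hold); added nodes 19; added edges (19,1,hold); result: nodes: 1:s, 3:s, 4:s, 5:q1, 6:q2, 8:q3, 10:dot, 12:dot, 14:dot, 18:dot, 19:dot edges: (1,5,i); (1,6,i); (4,8,i); (5,3,o); (6,3,o); (8,1,o); (10,4,hold); (12,3,hold); (14,3,hold); (18,3,hold); (19,1,hold)
final:
nodes: 1:s, 3:s, 4:s, 5:q1, 6:q2, 8:q3, 10:dot, 12:dot, 14:dot, 18:dot, 19:dot
edges: (1,5,i); (1,6,i); (4,8,i); (5,3,o); (6,3,o); (8,1,o); (10,4,hold); (12,3,hold); (14,3,hold); (18,3,hold); (19,1,hold)


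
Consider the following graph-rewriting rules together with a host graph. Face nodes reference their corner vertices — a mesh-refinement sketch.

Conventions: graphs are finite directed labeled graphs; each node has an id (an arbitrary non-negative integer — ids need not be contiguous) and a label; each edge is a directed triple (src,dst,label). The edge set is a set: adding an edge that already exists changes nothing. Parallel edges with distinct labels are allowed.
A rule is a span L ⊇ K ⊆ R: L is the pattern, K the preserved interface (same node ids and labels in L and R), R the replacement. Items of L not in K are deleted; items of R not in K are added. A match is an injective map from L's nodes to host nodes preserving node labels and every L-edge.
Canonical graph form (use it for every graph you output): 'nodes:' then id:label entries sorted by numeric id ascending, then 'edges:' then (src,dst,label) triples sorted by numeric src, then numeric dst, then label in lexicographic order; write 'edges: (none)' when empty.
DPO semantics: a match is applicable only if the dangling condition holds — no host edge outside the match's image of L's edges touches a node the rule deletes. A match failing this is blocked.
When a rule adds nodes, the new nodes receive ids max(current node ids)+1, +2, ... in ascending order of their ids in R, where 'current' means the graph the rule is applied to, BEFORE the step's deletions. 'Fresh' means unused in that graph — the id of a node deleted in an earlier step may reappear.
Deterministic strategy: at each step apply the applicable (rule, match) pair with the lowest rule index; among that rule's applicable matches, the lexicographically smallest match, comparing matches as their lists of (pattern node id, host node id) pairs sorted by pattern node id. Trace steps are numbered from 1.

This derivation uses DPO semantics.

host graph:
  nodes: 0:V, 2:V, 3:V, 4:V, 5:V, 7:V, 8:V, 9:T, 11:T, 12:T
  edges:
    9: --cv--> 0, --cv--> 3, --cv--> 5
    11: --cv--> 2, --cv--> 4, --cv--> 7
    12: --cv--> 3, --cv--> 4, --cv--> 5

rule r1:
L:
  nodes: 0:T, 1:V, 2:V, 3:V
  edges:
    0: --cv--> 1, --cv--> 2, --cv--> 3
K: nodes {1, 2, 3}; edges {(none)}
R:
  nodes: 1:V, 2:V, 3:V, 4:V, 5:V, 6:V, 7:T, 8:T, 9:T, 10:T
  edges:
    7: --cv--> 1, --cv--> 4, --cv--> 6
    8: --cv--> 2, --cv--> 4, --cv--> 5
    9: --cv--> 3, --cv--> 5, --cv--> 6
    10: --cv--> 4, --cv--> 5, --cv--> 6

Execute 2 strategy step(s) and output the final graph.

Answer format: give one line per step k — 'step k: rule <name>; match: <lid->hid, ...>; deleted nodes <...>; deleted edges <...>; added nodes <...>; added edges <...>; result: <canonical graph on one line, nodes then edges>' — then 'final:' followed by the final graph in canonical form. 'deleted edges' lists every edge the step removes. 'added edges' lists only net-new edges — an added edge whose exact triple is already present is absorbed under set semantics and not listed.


step 1: rule r1; match: 0->9, 1->0, 2->3, 3->5; deleted nodes 9; deleted edges (9,0,cv); (9,3,cv); (9,5,cv); added nodes 13, 14, 15, 16, 17, 18, 19; added edges (16,0,cv); (16,13,cv); (16,15,cv); (17,3,cv); (17,13,cv); (17,14,cv); (18,5,cv); (18,14,cv); (18,15,cv); (19,13,cv); (19,14,cv); (19,15,cv); result: nodes: 0:V, 2:V, 3:V, 4:V, 5:V, 7:V, 8:V, 11:T, 12:T, 13:V, 14:V, 15:V, 16:T, 17:T, 18:T, 19:T edges: (11,2,cv); (11,4,cv); (11,7,cv); (12,3,cv); (12,4,cv); (12,5,cv); (16,0,cv); (16,13,cv); (16,15,cv); (17,3,cv); (17,13,cv); (17,14,cv); (18,5,cv); (18,14,cv); (18,15,cv); (19,13,cv); (19,14,cv); (19,15,cv)
step 2: rule r1; match: 0->11, 1->2, 2->4, 3->7; deleted nodes 11; deleted edges (11,2,cv); (11,4,cv); (11,7,cv); added nodes 20, 21, 22, 23, 24, 25, 26; added edges (23,2,cv); (23,20,cv); (23,22,cv); (24,4,cv); (24,20,cv); (24,21,cv); (25,7,cv); (25,21,cv); (25,22,cv); (26,20,cv); (26,21,cv); (26,22,cv); result: nodes: 0:V, 2:V, 3:V, 4:V, 5:V, 7:V, 8:V, 12:T, 13:V, 14:V, 15:V, 16:T, 17:T, 18:T, 19:T, 20:V, 21:V, 22:V, 23:T, 24:T, 25:T, 26:T edges: (12,3,cv); (12,4,cv); (12,5,cv); (16,0,cv); (16,13,cv); (16,15,cv); (17,3,cv); (17,13,cv); (17,14,cv); (18,5,cv); (18,14,cv); (18,15,cv); (19,13,cv); (19,14,cv); (19,15,cv); (23,2,cv); (23,20,cv); (23,22,cv); (24,4,cv); (24,20,cv); (24,21,cv); (25,7,cv); (25,21,cv); (25,22,cv); (26,20,cv); (26,21,cv); (26,22,cv)
final:
nodes: 0:V, 2:V, 3:V, 4:V, 5:V, 7:V, 8:V, 12:T, 13:V, 14:V, 15:V, 16:T, 17:T, 18:T, 19:T, 20:V, 21:V, 22:V, 23:T, 24:T, 25:T, 26:T
edges: (12,3,cv); (12,4,cv); (12,5,cv); (16,0,cv); (16,13,cv); (16,15,cv); (17,3,cv); (17,13,cv); (17,14,cv); (18,5,cv); (18,14,cv); (18,15,cv); (19,13,cv); (19,14,cv); (19,15,cv); (23,2,cv); (23,20,cv); (23,22,cv); (24,4,cv); (24,20,cv); (24,21,cv); (25,7,cv); (25,21,cv); (25,22,cv); (26,20,cv); (26,21,cv); (26,22,cv)


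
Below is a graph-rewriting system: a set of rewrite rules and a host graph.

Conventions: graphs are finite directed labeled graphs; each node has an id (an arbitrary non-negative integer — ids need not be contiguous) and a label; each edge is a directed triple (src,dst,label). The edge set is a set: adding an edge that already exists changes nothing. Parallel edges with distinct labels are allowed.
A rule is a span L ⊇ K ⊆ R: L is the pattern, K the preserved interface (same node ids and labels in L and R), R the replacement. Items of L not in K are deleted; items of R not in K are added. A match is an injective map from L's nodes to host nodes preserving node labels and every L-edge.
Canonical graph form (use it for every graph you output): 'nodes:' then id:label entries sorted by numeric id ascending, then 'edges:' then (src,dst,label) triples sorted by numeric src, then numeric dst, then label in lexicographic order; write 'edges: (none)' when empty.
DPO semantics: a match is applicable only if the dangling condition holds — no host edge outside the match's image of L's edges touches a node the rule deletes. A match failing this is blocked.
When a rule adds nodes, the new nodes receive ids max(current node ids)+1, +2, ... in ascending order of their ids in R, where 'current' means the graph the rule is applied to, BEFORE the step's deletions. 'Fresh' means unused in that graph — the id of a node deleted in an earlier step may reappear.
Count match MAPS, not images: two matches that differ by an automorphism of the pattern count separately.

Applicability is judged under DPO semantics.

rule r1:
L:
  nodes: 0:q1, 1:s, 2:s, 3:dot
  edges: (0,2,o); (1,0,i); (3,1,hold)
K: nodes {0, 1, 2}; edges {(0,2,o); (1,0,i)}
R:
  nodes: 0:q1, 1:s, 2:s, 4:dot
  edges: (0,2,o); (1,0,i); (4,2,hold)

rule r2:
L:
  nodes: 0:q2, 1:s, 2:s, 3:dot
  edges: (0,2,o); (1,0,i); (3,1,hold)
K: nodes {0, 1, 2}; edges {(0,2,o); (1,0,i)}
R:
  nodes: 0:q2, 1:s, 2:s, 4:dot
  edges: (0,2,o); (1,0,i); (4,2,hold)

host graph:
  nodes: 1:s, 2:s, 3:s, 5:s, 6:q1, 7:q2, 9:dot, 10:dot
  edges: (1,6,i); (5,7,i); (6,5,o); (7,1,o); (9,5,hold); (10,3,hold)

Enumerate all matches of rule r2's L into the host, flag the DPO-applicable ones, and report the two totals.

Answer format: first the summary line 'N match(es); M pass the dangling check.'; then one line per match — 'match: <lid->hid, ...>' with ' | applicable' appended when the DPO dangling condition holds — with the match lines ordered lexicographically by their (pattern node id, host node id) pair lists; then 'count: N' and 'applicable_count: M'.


1 match(es); 1 pass the dangling check.
match: 0->7, 1->5, 2->1, 3->9 | applicable
count: 1
applicable_count: 1


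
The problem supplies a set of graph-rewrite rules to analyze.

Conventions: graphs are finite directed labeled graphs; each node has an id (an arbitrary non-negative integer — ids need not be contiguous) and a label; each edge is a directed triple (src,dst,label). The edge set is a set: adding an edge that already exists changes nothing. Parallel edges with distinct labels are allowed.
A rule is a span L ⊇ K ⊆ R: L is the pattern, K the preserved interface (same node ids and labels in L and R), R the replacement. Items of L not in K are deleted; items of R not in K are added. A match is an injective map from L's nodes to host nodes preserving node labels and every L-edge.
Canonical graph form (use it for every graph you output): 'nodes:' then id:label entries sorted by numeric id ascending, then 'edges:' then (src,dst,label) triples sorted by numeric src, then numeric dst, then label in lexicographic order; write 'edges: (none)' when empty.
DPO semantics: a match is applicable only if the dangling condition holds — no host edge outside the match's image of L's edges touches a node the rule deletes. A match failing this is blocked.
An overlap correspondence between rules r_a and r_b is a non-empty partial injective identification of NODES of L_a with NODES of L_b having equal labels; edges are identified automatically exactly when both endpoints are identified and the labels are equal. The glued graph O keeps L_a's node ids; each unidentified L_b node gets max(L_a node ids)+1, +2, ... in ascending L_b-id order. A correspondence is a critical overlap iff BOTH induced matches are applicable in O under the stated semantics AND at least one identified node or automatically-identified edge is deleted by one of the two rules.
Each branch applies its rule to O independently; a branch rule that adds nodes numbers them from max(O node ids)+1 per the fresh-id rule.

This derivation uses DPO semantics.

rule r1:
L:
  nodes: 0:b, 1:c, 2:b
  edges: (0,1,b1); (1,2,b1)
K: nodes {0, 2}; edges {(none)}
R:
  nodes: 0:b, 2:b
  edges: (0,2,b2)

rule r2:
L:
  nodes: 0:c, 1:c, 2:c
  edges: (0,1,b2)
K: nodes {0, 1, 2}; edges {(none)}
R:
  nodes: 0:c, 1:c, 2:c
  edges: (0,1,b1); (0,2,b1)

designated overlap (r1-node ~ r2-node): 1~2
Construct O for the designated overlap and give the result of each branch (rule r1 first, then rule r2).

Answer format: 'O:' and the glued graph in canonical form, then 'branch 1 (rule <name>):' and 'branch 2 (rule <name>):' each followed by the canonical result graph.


O:
nodes: 0:b, 1:c, 2:b, 3:c, 4:c
edges: (0,1,b1); (1,2,b1); (3,4,b2)
branch 1 (rule r1):
nodes: 0:b, 2:b, 3:c, 4:c
edges: (0,2,b2); (3,4,b2)
branch 2 (rule r2):
nodes: 0:b, 1:c, 2:b, 3:c, 4:c
edges: (0,1,b1); (1,2,b1); (3,1,b1); (3,4,b1)


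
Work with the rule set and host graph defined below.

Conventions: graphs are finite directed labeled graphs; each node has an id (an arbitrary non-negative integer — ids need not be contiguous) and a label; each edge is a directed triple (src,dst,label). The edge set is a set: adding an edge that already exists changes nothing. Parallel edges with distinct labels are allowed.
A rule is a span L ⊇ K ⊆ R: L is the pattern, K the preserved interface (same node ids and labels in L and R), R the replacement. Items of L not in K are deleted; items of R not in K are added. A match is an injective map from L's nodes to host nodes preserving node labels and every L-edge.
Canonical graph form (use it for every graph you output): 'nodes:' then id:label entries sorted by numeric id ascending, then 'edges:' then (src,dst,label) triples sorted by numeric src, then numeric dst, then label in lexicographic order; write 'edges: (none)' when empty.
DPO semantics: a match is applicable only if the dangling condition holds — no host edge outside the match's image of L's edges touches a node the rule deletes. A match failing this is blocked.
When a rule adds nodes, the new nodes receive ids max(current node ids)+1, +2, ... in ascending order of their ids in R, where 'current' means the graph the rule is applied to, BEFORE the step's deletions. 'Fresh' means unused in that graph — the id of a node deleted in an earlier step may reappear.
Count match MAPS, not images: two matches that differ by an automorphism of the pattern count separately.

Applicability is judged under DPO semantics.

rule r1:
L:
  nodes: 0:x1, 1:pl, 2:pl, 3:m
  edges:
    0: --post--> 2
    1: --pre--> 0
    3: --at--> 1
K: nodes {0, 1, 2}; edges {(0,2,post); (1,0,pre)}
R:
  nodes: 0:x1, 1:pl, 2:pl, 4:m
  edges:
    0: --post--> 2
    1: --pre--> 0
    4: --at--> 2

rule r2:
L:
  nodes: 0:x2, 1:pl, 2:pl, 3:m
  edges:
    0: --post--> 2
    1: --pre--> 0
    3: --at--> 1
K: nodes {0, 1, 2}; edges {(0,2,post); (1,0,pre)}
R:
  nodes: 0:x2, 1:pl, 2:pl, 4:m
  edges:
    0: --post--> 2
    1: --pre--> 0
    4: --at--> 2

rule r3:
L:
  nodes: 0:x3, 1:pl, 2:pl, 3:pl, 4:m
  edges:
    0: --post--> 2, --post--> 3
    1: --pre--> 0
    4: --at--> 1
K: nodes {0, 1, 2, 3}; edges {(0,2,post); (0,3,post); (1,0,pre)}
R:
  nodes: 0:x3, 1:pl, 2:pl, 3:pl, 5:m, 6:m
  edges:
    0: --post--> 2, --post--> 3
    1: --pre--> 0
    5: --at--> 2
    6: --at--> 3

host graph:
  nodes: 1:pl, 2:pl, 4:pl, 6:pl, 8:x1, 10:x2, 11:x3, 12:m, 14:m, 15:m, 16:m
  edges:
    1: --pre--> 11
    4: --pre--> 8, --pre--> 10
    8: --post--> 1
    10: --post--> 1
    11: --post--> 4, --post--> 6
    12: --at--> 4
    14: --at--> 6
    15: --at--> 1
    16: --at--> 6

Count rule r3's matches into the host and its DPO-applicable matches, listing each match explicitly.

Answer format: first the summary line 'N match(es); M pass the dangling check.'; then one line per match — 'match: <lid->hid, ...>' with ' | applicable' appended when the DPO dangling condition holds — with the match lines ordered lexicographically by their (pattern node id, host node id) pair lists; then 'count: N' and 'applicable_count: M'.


2 match(es); 2 pass the dangling check.
match: 0->11, 1->1, 2->4, 3->6, 4->15 | applicable
match: 0->11, 1->1, 2->6, 3->4, 4->15 | applicable
count: 2
applicable_count: 2


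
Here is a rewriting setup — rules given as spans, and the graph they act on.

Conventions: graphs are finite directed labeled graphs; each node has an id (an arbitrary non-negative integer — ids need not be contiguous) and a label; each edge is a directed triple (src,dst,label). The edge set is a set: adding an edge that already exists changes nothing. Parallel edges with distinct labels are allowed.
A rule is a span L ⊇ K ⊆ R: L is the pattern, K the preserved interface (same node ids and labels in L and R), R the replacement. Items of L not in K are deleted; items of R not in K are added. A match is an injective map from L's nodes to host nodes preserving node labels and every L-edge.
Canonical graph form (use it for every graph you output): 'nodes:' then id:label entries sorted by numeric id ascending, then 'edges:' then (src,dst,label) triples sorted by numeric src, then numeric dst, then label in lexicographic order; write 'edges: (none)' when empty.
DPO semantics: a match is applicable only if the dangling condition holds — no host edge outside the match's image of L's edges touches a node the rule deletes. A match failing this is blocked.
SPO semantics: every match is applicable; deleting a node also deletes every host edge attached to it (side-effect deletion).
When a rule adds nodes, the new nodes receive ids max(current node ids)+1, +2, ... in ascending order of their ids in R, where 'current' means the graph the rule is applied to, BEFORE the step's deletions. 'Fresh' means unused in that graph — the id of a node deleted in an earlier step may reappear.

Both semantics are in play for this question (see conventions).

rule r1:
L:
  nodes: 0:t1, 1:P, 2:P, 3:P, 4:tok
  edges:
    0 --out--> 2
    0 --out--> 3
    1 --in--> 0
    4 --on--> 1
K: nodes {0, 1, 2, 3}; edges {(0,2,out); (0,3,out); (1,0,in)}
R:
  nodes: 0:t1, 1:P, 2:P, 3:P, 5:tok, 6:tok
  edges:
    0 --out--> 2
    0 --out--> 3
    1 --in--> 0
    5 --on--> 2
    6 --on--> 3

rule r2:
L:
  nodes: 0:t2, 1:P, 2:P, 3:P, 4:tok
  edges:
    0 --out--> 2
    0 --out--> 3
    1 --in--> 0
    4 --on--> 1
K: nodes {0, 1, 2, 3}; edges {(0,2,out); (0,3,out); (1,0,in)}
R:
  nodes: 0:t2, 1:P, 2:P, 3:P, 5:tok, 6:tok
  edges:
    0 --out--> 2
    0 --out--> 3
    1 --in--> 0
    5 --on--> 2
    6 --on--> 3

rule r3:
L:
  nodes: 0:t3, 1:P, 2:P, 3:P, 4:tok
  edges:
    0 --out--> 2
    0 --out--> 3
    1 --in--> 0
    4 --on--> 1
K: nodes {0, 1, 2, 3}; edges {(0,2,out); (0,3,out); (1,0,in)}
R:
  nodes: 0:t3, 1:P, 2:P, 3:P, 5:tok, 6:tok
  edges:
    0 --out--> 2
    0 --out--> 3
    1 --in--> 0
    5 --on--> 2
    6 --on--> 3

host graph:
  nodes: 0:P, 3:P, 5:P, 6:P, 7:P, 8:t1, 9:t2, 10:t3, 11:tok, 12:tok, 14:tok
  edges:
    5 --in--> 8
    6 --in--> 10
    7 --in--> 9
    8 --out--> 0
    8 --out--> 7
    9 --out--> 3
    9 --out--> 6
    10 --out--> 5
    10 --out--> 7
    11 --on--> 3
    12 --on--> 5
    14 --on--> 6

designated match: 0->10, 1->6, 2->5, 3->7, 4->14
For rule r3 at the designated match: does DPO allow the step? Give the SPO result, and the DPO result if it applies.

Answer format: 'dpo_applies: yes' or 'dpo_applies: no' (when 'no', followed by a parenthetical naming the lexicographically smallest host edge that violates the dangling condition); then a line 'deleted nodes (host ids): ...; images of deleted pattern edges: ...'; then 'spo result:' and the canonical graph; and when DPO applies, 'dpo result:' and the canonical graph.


dpo_applies: yes
deleted nodes (host ids): 14; images of deleted pattern edges: (14,6,on)
spo result:
nodes: 0:P, 3:P, 5:P, 6:P, 7:P, 8:t1, 9:t2, 10:t3, 11:tok, 12:tok, 15:tok, 16:tok
edges: (5,8,in); (6,10,in); (7,9,in); (8,0,out); (8,7,out); (9,3,out); (9,6,out); (10,5,out); (10,7,out); (11,3,on); (12,5,on); (15,5,on); (16,7,on)
dpo result:
nodes: 0:P, 3:P, 5:P, 6:P, 7:P, 8:t1, 9:t2, 10:t3, 11:tok, 12:tok, 15:tok, 16:tok
edges: (5,8,in); (6,10,in); (7,9,in); (8,0,out); (8,7,out); (9,3,out); (9,6,out); (10,5,out); (10,7,out); (11,3,on); (12,5,on); (15,5,on); (16,7,on)


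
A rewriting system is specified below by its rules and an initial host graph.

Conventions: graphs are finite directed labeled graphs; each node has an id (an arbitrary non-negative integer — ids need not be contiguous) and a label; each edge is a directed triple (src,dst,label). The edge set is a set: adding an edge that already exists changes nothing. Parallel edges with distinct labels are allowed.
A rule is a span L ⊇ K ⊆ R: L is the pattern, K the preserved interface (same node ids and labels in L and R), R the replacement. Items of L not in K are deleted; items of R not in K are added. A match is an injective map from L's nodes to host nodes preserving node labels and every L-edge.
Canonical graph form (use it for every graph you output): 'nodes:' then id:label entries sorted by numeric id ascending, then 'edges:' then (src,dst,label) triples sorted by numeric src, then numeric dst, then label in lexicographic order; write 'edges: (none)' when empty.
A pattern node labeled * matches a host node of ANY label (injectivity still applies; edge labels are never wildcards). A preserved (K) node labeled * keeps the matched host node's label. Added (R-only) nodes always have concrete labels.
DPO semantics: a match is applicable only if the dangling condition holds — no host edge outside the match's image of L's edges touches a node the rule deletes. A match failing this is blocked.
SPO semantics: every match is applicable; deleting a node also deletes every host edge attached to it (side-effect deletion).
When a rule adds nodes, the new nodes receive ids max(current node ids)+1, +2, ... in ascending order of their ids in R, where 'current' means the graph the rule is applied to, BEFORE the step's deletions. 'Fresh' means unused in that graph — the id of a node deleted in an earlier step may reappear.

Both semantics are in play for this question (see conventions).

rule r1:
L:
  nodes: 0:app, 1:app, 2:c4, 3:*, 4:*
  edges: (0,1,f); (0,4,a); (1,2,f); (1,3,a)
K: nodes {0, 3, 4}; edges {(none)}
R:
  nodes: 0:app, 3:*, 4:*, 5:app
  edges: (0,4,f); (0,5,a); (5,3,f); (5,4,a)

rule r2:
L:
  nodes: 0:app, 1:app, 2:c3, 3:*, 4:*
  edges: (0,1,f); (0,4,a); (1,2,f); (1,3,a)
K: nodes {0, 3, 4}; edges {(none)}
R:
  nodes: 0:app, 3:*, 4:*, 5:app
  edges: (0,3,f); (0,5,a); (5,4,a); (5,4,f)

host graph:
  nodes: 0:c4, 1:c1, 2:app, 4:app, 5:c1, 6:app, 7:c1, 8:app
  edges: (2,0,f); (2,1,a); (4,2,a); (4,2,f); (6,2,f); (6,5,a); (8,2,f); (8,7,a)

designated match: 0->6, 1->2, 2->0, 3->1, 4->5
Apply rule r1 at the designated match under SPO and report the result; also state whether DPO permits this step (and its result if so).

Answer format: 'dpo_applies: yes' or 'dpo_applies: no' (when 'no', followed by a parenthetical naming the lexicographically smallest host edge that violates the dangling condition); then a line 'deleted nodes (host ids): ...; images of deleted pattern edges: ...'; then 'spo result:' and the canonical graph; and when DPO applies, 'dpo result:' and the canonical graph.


dpo_applies: no
(the rule deletes node 2, which keeps host edge (4,2,a) outside the match image — the dangling condition fails, DPO blocks; SPO proceeds and side-deletes such edges)
deleted nodes (host ids): 0, 2; images of deleted pattern edges: (2,0,f); (2,1,a); (6,2,f); (6,5,a)
spo result:
nodes: 1:c1, 4:app, 5:c1, 6:app, 7:c1, 8:app, 9:app
edges: (6,5,f); (6,9,a); (8,7,a); (9,1,f); (9,5,a)


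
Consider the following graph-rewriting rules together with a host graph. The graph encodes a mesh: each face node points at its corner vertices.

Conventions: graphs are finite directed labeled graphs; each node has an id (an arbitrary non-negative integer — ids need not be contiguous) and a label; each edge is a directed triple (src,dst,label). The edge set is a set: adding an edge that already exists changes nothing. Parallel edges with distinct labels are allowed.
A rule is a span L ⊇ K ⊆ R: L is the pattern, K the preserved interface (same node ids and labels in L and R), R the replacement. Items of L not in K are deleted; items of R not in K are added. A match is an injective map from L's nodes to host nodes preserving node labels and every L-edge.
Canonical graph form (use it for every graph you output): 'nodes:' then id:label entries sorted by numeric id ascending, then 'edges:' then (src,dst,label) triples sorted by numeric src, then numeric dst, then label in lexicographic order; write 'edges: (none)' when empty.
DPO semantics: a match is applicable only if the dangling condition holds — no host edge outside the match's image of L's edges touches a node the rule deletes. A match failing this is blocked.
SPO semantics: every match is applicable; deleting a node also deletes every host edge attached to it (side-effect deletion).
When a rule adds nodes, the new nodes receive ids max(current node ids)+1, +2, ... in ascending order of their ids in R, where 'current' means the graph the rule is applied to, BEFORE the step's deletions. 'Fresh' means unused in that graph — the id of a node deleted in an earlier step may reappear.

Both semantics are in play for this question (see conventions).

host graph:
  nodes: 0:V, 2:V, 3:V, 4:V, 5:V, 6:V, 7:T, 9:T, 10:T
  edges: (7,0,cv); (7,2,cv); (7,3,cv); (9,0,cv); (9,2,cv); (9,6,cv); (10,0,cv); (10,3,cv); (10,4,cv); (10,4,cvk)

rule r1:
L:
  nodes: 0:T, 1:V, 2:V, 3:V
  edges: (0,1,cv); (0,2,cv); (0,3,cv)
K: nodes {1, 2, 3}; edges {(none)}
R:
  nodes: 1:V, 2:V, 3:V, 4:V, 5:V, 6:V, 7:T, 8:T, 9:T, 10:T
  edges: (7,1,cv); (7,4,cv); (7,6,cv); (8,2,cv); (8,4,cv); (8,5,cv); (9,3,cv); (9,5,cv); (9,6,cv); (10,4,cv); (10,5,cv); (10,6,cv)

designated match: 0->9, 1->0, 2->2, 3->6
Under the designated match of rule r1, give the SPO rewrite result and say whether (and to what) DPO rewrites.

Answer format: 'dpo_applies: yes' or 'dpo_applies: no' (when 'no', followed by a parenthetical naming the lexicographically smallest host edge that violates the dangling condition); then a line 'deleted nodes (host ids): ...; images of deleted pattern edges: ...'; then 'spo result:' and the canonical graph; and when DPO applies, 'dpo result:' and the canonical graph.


dpo_applies: yes
deleted nodes (host ids): 9; images of deleted pattern edges: (9,0,cv); (9,2,cv); (9,6,cv)
spo result:
nodes: 0:V, 2:V, 3:V, 4:V, 5:V, 6:V, 7:T, 10:T, 11:V, 12:V, 13:V, 14:T, 15:T, 16:T, 17:T
edges: (7,0,cv); (7,2,cv); (7,3,cv); (10,0,cv); (10,3,cv); (10,4,cv); (10,4,cvk); (14,0,cv); (14,11,cv); (14,13,cv); (15,2,cv); (15,11,cv); (15,12,cv); (16,6,cv); (16,12,cv); (16,13,cv); (17,11,cv); (17,12,cv); (17,13,cv)
dpo result:
nodes: 0:V, 2:V, 3:V, 4:V, 5:V, 6:V, 7:T, 10:T, 11:V, 12:V, 13:V, 14:T, 15:T, 16:T, 17:T
edges: (7,0,cv); (7,2,cv); (7,3,cv); (10,0,cv); (10,3,cv); (10,4,cv); (10,4,cvk); (14,0,cv); (14,11,cv); (14,13,cv); (15,2,cv); (15,11,cv); (15,12,cv); (16,6,cv); (16,12,cv); (16,13,cv); (17,11,cv); (17,12,cv); (17,13,cv)


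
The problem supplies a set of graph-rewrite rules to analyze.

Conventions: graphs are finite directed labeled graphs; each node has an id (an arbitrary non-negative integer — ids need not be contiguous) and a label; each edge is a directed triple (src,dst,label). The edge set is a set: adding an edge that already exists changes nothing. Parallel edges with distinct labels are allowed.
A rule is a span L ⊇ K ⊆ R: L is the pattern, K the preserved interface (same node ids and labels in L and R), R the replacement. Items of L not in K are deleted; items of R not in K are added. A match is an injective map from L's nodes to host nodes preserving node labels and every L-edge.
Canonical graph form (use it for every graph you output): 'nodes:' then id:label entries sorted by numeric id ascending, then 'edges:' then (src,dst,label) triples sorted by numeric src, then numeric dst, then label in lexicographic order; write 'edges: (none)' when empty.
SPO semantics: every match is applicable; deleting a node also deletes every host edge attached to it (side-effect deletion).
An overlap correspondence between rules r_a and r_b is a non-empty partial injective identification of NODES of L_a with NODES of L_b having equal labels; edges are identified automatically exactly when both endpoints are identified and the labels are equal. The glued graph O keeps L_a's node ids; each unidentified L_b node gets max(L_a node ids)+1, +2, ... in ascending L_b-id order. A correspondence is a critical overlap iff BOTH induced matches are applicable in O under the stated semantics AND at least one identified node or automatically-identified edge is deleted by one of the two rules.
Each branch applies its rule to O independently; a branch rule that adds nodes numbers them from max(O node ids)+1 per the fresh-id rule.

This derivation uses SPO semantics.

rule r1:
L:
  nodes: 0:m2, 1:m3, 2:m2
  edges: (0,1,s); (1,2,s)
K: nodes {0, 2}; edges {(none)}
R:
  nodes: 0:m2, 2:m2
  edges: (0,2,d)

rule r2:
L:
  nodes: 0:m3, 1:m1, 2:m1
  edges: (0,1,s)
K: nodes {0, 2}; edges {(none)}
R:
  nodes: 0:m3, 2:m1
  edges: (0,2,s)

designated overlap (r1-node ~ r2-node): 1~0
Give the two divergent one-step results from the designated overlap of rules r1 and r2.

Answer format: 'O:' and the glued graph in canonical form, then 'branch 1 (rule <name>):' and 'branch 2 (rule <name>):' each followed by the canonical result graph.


O:
nodes: 0:m2, 1:m3, 2:m2, 3:m1, 4:m1
edges: (0,1,s); (1,2,s); (1,3,s)
branch 1 (rule r1):
nodes: 0:m2, 2:m2, 3:m1, 4:m1
edges: (0,2,d)
branch 2 (rule r2):
nodes: 0:m2, 1:m3, 2:m2, 4:m1
edges: (0,1,s); (1,2,s); (1,4,s)


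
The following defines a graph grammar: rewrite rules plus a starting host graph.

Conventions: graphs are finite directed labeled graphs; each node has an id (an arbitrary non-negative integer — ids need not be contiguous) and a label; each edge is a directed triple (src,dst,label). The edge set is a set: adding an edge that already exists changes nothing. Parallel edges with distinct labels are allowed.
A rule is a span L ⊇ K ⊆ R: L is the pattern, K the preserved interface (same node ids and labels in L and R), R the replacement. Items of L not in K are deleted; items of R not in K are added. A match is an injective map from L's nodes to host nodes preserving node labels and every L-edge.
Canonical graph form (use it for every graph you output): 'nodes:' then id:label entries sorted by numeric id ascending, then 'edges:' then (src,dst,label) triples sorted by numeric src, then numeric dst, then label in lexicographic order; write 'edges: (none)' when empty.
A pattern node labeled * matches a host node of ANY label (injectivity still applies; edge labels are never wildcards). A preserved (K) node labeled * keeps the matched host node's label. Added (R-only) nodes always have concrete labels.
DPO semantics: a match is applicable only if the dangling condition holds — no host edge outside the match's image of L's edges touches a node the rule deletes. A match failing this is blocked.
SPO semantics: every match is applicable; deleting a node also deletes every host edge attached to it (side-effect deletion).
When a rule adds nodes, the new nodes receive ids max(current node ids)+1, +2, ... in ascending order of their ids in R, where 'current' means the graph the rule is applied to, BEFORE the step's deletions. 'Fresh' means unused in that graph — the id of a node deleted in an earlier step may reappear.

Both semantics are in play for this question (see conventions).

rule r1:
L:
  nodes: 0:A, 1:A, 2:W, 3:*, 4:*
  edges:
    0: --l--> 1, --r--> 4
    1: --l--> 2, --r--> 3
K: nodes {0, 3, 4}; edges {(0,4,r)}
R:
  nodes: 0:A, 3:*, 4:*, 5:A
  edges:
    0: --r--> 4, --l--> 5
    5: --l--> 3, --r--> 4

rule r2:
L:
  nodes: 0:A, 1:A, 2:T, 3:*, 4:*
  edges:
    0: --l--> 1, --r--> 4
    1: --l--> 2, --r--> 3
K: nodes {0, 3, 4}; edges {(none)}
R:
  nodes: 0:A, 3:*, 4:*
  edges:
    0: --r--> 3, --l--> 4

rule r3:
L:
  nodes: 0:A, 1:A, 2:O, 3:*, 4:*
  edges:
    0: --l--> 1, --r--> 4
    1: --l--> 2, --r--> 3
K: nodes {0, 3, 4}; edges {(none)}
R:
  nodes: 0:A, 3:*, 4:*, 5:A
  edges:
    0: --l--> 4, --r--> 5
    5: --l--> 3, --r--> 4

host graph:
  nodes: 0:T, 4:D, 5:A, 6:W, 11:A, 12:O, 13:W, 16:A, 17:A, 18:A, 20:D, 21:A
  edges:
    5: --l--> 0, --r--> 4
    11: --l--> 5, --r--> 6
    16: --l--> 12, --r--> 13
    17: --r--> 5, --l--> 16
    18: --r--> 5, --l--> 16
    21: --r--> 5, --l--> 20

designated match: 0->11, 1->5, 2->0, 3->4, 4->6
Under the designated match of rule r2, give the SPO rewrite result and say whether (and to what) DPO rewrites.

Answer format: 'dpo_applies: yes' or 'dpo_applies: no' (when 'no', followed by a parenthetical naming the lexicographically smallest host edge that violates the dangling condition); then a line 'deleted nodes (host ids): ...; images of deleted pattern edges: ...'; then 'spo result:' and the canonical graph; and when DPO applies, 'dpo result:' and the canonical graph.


dpo_applies: no
(the rule deletes node 5, which keeps host edge (17,5,r) outside the match image — the dangling condition fails, DPO blocks; SPO proceeds and side-deletes such edges)
deleted nodes (host ids): 0, 5; images of deleted pattern edges: (5,0,l); (5,4,r); (11,5,l); (11,6,r)
spo result:
nodes: 4:D, 6:W, 11:A, 12:O, 13:W, 16:A, 17:A, 18:A, 20:D, 21:A
edges: (11,4,r); (11,6,l); (16,12,l); (16,13,r); (17,16,l); (18,16,l); (21,20,l)
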